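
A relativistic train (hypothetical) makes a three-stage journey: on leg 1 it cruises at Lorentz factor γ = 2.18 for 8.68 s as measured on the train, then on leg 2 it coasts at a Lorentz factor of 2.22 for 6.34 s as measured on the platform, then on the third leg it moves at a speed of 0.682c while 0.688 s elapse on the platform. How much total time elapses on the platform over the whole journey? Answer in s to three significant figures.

Δt = 26.0 s

Leg 1: γ = 2.18; Δt_1 = 2.180 × 8.68 = 18.92 s.
Leg 2: 6.34 s is already measured on the platform.
Leg 3: 0.688 s is already measured on the platform.
Total: 18.92 + 6.340 + 0.6880 s.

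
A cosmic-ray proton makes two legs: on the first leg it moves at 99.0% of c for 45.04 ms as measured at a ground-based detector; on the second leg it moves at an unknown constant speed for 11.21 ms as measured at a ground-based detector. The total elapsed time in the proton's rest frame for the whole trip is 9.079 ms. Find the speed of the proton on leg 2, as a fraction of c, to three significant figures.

β = 0.970

Leg 1: β = 0.990; γ = 1/√(1 − 0.990²) = 1/√0.01990 = 7.089; τ_1 = 45.04/7.089 = 6.354 ms.
Leg 2: speed unknown; τ_2 = 11.21/γ_2.
Total proper time: 6.354 + τ_2 = 9.079, so τ_2 = 9.079 − 6.354 = 2.725 ms.
γ_2 = 11.21/2.725 = 4.113; β = √(1 − 1/γ²) = √0.9409.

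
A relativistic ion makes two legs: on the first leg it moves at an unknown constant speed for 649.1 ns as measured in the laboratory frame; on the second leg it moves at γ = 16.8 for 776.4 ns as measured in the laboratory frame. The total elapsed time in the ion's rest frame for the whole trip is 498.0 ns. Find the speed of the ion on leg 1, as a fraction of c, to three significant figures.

Leg 1: speed unknown; τ_1 = 649.1/γ_1.
Leg 2: γ = 16.8; τ_2 = 776.4/16.80 = 46.21 ns.
Total proper time: τ_1 + 46.21 = 498.0, so τ_1 = 498.0 − 46.21 = 451.8 ns.
γ_1 = 649.1/451.8 = 1.437; β = √(1 − 1/γ²) = √0.5156.

β = 0.718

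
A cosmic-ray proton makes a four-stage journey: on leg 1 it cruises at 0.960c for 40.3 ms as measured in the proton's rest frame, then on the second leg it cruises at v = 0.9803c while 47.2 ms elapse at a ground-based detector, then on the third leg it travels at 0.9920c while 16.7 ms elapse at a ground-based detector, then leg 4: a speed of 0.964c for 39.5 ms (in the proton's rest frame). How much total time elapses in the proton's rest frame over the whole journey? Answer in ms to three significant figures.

τ = 91.2 ms

Leg 1: 40.3 ms is already measured in the proton's rest frame.
Leg 2: γ = 1/√(1 − 0.9803²) = 1/√0.03901 = 5.063; τ_2 = 47.2/5.063 = 9.323 ms.
Leg 3: γ = 1/√(1 − 0.9920²) = 1/√0.01594 = 7.922; τ_3 = 16.7/7.922 = 2.108 ms.
Leg 4: 39.5 ms is already measured in the proton's rest frame.
Total: 40.30 + 9.323 + 2.108 + 39.50 ms.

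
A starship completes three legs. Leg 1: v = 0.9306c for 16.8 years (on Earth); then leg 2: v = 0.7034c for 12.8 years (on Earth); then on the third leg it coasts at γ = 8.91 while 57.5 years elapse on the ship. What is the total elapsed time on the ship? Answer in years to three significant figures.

τ = 72.7 years

Leg 1: γ = 1/√(1 − 0.9306²) = 1/√0.1340 = 2.732; τ_1 = 16.8/2.732 = 6.149 years.
Leg 2: γ = 1/√(1 − 0.7034²) = 1/√0.5052 = 1.407; τ_2 = 12.8/1.407 = 9.098 years.
Leg 3: 57.5 years is already measured on the ship.
Total: 6.149 + 9.098 + 57.50 years.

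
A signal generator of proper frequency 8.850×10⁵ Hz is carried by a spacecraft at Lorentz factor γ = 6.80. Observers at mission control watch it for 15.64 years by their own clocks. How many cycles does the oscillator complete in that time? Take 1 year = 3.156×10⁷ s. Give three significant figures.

γ = 6.80
During 15.64 years of lab time, the oscillator's proper time advances by τ = Δt/γ = 15.64/6.800 = 2.300 years = 7.259×10⁷ s.
N = f × τ = 8.850×10⁵ × 7.259×10⁷ = 6.424×10¹³.

N = 6.42×10¹³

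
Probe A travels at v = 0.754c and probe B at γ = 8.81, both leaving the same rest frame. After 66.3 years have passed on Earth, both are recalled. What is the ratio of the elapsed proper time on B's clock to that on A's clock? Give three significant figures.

τ_B/τ_A = 0.173

A: γ = 1/√(1 − 0.754²) = 1/√0.4315 = 1.522. B: γ = 8.81.
τ_A/τ_B = γ_B/γ_A = 8.810/1.522 = 5.787, so τ_B/τ_A = 0.1728.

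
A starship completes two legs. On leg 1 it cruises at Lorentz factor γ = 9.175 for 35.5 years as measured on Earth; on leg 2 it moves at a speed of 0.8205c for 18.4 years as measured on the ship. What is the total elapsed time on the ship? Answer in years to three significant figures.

Leg 1: γ = 9.175; τ_1 = 35.5/9.175 = 3.869 years.
Leg 2: 18.4 years is already measured on the ship.
Total: 3.869 + 18.40 years.

τ = 22.3 years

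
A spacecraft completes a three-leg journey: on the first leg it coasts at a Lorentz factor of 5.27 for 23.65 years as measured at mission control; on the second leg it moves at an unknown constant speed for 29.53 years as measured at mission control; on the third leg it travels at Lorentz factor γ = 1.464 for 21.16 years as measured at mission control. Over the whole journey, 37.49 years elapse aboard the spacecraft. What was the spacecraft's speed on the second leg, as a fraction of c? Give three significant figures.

β = 0.778

Leg 1: γ = 5.27; τ_1 = 23.65/5.270 = 4.488 years.
Leg 2: speed unknown; τ_2 = 29.53/γ_2.
Leg 3: γ = 1.464; τ_3 = 21.16/1.464 = 14.45 years.
Total proper time: 4.488 + τ_2 + 14.45 = 37.49, so τ_2 = 37.49 − 18.94 = 18.55 years.
γ_2 = 29.53/18.55 = 1.592; β = √(1 − 1/γ²) = √0.6054.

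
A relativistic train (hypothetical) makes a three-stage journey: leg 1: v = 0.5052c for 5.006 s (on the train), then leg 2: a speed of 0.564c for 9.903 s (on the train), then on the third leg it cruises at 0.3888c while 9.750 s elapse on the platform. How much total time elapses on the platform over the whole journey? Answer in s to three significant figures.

Leg 1: γ = 1/√(1 − 0.5052²) = 1/√0.7448 = 1.159; Δt_1 = 1.159 × 5.006 = 5.801 s.
Leg 2: γ = 1/√(1 − 0.564²) = 1/√0.6819 = 1.211; Δt_2 = 1.211 × 9.903 = 11.99 s.
Leg 3: 9.750 s is already measured on the platform.
Total: 5.801 + 11.99 + 9.750 s.

Δt = 27.5 s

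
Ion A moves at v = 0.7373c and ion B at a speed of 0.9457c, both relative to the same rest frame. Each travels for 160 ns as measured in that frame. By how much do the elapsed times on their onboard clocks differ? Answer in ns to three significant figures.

|τ_A − τ_B| = 56.1 ns

A: γ = 1/√(1 − 0.7373²) = 1/√0.4564 = 1.480; τ_A = 160/1.480 = 108.1 ns.
B: γ = 1/√(1 − 0.9457²) = 1/√0.1057 = 3.077; τ_B = 160/3.077 = 52.01 ns.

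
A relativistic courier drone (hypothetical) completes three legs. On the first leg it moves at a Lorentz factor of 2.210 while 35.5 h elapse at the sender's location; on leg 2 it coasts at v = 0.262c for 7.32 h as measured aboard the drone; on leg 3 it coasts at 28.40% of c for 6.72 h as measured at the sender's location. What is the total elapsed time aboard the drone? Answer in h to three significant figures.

τ = 29.8 h

Leg 1: γ = 2.210; τ_1 = 35.5/2.210 = 16.06 h.
Leg 2: 7.32 h is already measured aboard the drone.
Leg 3: β = 0.2840; γ = 1/√(1 − 0.2840²) = 1/√0.9193 = 1.043; τ_3 = 6.72/1.043 = 6.443 h.
Total: 16.06 + 7.320 + 6.443 h.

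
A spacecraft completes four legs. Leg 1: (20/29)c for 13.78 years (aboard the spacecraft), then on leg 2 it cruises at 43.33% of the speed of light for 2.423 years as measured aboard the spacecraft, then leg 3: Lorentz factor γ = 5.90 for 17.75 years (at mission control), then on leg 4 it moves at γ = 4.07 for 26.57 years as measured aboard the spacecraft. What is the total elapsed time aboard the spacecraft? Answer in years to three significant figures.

Leg 1: 13.78 years is already measured aboard the spacecraft.
Leg 2: 2.423 years is already measured aboard the spacecraft.
Leg 3: γ = 5.90; τ_3 = 17.75/5.900 = 3.008 years.
Leg 4: 26.57 years is already measured aboard the spacecraft.
Total: 13.78 + 2.423 + 3.008 + 26.57 years.

τ = 45.8 years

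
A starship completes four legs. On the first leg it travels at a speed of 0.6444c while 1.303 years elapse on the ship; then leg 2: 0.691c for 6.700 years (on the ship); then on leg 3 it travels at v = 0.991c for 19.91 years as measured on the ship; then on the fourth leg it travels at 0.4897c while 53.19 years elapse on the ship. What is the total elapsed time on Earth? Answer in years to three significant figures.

Δt = 221 years

Leg 1: γ = 1/√(1 − 0.6444²) = 1/√0.5847 = 1.308; Δt_1 = 1.308 × 1.303 = 1.704 years.
Leg 2: γ = 1/√(1 − 0.691²) = 1/√0.5225 = 1.383; Δt_2 = 1.383 × 6.700 = 9.269 years.
Leg 3: γ = 1/√(1 − 0.991²) = 1/√0.01792 = 7.470; Δt_3 = 7.470 × 19.91 = 148.7 years.
Leg 4: γ = 1/√(1 − 0.4897²) = 1/√0.7602 = 1.147; Δt_4 = 1.147 × 53.19 = 61.01 years.
Total: 1.704 + 9.269 + 148.7 + 61.01 years.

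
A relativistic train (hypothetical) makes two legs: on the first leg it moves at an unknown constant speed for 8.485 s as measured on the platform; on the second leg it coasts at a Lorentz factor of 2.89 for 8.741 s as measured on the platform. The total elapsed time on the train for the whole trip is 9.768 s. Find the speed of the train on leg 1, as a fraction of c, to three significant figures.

β = 0.607

Leg 1: speed unknown; τ_1 = 8.485/γ_1.
Leg 2: γ = 2.89; τ_2 = 8.741/2.890 = 3.025 s.
Total proper time: τ_1 + 3.025 = 9.768, so τ_1 = 9.768 − 3.025 = 6.743 s.
γ_1 = 8.485/6.743 = 1.258; β = √(1 − 1/γ²) = √0.3684.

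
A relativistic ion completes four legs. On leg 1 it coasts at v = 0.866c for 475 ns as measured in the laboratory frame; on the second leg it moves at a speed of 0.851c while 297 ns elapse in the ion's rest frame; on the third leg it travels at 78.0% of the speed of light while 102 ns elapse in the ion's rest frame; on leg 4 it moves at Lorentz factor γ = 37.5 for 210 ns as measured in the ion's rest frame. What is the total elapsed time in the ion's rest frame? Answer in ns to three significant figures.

Leg 1: γ = 1/√(1 − 0.866²) = 1/√0.2500 = 2.000; τ_1 = 475/2.000 = 237.5 ns.
Leg 2: 297 ns is already measured in the ion's rest frame.
Leg 3: 102 ns is already measured in the ion's rest frame.
Leg 4: 210 ns is already measured in the ion's rest frame.
Total: 237.5 + 297.0 + 102.0 + 210.0 ns.

τ = 847 ns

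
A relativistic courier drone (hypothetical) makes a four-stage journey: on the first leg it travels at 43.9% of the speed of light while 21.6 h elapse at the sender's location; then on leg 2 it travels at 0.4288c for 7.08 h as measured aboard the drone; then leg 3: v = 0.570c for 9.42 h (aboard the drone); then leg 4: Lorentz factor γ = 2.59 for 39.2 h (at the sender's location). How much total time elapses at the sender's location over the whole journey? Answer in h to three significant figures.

Leg 1: 21.6 h is already measured at the sender's location.
Leg 2: γ = 1/√(1 − 0.4288²) = 1/√0.8161 = 1.107; Δt_2 = 1.107 × 7.08 = 7.837 h.
Leg 3: γ = 1/√(1 − 0.570²) = 1/√0.6751 = 1.217; Δt_3 = 1.217 × 9.42 = 11.46 h.
Leg 4: 39.2 h is already measured at the sender's location.
Total: 21.60 + 7.837 + 11.46 + 39.20 h.

Δt = 80.1 h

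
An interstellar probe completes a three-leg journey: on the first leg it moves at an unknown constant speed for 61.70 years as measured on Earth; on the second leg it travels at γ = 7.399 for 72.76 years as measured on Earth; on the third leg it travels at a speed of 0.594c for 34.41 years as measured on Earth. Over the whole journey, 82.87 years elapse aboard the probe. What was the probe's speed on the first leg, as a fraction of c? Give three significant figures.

β = 0.678

Leg 1: speed unknown; τ_1 = 61.70/γ_1.
Leg 2: γ = 7.399; τ_2 = 72.76/7.399 = 9.834 years.
Leg 3: γ = 1/√(1 − 0.594²) = 1/√0.6472 = 1.243; τ_3 = 34.41/1.243 = 27.68 years.
Total proper time: τ_1 + 9.834 + 27.68 = 82.87, so τ_1 = 82.87 − 37.52 = 45.35 years.
γ_1 = 61.70/45.35 = 1.360; β = √(1 − 1/γ²) = √0.4597.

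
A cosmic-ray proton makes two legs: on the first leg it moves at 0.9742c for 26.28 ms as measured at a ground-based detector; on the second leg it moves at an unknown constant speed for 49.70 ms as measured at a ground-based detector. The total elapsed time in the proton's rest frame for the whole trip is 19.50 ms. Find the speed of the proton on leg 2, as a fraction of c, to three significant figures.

β = 0.962

Leg 1: γ = 1/√(1 − 0.9742²) = 1/√0.05093 = 4.431; τ_1 = 26.28/4.431 = 5.931 ms.
Leg 2: speed unknown; τ_2 = 49.70/γ_2.
Total proper time: 5.931 + τ_2 = 19.50, so τ_2 = 19.50 − 5.931 = 13.57 ms.
γ_2 = 49.70/13.57 = 3.663; β = √(1 − 1/γ²) = √0.9255.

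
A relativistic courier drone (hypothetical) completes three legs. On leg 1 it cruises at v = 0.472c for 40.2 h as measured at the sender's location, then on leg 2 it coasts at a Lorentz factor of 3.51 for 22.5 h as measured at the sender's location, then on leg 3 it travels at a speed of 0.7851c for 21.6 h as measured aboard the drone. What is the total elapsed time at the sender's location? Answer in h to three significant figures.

Leg 1: 40.2 h is already measured at the sender's location.
Leg 2: 22.5 h is already measured at the sender's location.
Leg 3: γ = 1/√(1 − 0.7851²) = 1/√0.3836 = 1.615; Δt_3 = 1.615 × 21.6 = 34.87 h.
Total: 40.20 + 22.50 + 34.87 h.

Δt = 97.6 h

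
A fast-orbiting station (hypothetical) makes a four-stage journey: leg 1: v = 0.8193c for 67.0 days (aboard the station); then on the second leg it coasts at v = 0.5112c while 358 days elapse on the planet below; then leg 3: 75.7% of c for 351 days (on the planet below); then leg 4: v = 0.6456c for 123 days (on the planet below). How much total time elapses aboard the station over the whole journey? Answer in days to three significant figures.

Leg 1: 67.0 days is already measured aboard the station.
Leg 2: γ = 1/√(1 − 0.5112²) = 1/√0.7387 = 1.164; τ_2 = 358/1.164 = 307.7 days.
Leg 3: β = 0.757; γ = 1/√(1 − 0.757²) = 1/√0.4270 = 1.530; τ_3 = 351/1.530 = 229.3 days.
Leg 4: γ = 1/√(1 − 0.6456²) = 1/√0.5832 = 1.309; τ_4 = 123/1.309 = 93.93 days.
Total: 67.00 + 307.7 + 229.3 + 93.93 days.

τ = 698 days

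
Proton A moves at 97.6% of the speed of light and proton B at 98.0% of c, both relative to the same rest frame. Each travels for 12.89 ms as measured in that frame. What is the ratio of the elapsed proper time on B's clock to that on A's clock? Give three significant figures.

τ_B/τ_A = 0.914

A: β = 0.976; γ = 1/√(1 − 0.976²) = 1/√0.04742 = 4.592. B: β = 0.980; γ = 1/√(1 − 0.980²) = 1/√0.03960 = 5.025.
τ_A/τ_B = γ_B/γ_A = 5.025/4.592 = 1.094, so τ_B/τ_A = 0.9138.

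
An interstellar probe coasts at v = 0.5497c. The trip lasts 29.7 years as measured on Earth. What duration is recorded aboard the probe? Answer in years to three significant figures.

τ = 24.8 years

γ = 1/√(1 − 0.5497²) = 1/√0.6978 = 1.197
The interval measured on Earth is the dilated one; the clock aboard the probe measures the proper time τ = Δt/γ = 29.7/1.197 years.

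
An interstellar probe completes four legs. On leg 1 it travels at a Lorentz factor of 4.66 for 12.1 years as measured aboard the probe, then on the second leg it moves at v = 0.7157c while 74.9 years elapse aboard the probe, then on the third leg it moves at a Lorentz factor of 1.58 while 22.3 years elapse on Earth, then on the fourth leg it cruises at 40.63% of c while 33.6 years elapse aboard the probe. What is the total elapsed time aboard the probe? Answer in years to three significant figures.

Leg 1: 12.1 years is already measured aboard the probe.
Leg 2: 74.9 years is already measured aboard the probe.
Leg 3: γ = 1.58; τ_3 = 22.3/1.580 = 14.11 years.
Leg 4: 33.6 years is already measured aboard the probe.
Total: 12.10 + 74.90 + 14.11 + 33.60 years.

τ = 135 years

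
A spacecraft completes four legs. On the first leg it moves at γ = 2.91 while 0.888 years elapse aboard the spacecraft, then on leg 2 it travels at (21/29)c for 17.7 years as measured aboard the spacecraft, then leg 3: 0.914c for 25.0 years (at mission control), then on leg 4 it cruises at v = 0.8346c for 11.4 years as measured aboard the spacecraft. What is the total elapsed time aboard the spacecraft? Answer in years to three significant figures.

Leg 1: 0.888 years is already measured aboard the spacecraft.
Leg 2: 17.7 years is already measured aboard the spacecraft.
Leg 3: γ = 1/√(1 − 0.914²) = 1/√0.1646 = 2.465; τ_3 = 25.0/2.465 = 10.14 years.
Leg 4: 11.4 years is already measured aboard the spacecraft.
Total: 0.8880 + 17.70 + 10.14 + 11.40 years.

τ = 40.1 years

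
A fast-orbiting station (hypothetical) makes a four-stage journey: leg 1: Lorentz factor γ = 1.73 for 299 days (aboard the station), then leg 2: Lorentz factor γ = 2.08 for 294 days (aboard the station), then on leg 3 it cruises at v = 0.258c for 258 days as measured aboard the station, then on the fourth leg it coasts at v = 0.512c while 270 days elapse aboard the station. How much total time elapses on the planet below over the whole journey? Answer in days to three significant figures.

Leg 1: γ = 1.73; Δt_1 = 1.730 × 299 = 517.3 days.
Leg 2: γ = 2.08; Δt_2 = 2.080 × 294 = 611.5 days.
Leg 3: γ = 1/√(1 − 0.258²) = 1/√0.9334 = 1.035; Δt_3 = 1.035 × 258 = 267.0 days.
Leg 4: γ = 1/√(1 − 0.512²) = 1/√0.7379 = 1.164; Δt_4 = 1.164 × 270 = 314.3 days.
Total: 517.3 + 611.5 + 267.0 + 314.3 days.

Δt = 1710 days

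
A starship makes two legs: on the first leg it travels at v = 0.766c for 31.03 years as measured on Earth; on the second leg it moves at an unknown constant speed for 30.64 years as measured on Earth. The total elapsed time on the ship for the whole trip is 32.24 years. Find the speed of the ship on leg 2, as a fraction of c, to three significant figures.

β = 0.916

Leg 1: γ = 1/√(1 − 0.766²) = 1/√0.4132 = 1.556; τ_1 = 31.03/1.556 = 19.95 years.
Leg 2: speed unknown; τ_2 = 30.64/γ_2.
Total proper time: 19.95 + τ_2 = 32.24, so τ_2 = 32.24 − 19.95 = 12.29 years.
γ_2 = 30.64/12.29 = 2.493; β = √(1 − 1/γ²) = √0.8390.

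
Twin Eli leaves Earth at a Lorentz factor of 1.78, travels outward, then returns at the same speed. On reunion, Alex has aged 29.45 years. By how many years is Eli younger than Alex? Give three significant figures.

γ = 1.78
Eli's elapsed proper time: τ = 29.45/1.780 = 16.54 years.
Age gap = Δt − τ = 29.45 − 16.54 years.

Δt − τ = 12.9 years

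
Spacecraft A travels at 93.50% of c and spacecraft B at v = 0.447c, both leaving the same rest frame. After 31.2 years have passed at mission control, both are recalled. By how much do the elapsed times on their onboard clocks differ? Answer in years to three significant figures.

|τ_A − τ_B| = 16.8 years

A: β = 0.9350; γ = 1/√(1 − 0.9350²) = 1/√0.1258 = 2.820; τ_A = 31.2/2.820 = 11.07 years.
B: γ = 1/√(1 − 0.447²) = 1/√0.8002 = 1.118; τ_B = 31.2/1.118 = 27.91 years.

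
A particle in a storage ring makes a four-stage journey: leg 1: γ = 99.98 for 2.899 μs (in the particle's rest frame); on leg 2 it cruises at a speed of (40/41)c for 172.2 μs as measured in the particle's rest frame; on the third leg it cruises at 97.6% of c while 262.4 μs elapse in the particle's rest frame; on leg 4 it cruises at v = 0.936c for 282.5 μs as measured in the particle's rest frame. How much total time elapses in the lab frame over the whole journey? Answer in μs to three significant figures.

Δt = 3080 μs

Leg 1: γ = 99.98; Δt_1 = 99.98 × 2.899 = 289.8 μs.
Leg 2: γ = 1/√(1 − (40/41)²) = 41/9 ≈ 4.556; Δt_2 = 4.556 × 172.2 = 784.5 μs.
Leg 3: β = 0.976; γ = 1/√(1 − 0.976²) = 1/√0.04742 = 4.592; Δt_3 = 4.592 × 262.4 = 1205 μs.
Leg 4: γ = 1/√(1 − 0.936²) = 1/√0.1239 = 2.841; Δt_4 = 2.841 × 282.5 = 802.6 μs.
Total: 289.8 + 784.5 + 1205 + 802.6 μs.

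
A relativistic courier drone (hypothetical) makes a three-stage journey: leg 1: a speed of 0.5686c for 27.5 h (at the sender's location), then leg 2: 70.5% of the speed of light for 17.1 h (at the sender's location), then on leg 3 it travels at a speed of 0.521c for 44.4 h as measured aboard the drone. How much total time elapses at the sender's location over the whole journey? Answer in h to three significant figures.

Δt = 96.6 h

Leg 1: 27.5 h is already measured at the sender's location.
Leg 2: 17.1 h is already measured at the sender's location.
Leg 3: γ = 1/√(1 − 0.521²) = 1/√0.7286 = 1.172; Δt_3 = 1.172 × 44.4 = 52.02 h.
Total: 27.50 + 17.10 + 52.02 h.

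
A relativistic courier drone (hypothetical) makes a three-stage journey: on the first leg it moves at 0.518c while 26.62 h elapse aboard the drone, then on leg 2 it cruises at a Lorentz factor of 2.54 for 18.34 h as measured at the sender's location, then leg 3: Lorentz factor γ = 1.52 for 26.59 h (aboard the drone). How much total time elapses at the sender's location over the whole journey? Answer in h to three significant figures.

Δt = 89.9 h

Leg 1: γ = 1/√(1 − 0.518²) = 1/√0.7317 = 1.169; Δt_1 = 1.169 × 26.62 = 31.12 h.
Leg 2: 18.34 h is already measured at the sender's location.
Leg 3: γ = 1.52; Δt_3 = 1.520 × 26.59 = 40.42 h.
Total: 31.12 + 18.34 + 40.42 h.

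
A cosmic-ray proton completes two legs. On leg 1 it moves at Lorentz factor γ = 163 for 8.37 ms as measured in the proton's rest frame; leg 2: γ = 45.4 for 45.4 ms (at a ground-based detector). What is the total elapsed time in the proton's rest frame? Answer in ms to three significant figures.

Leg 1: 8.37 ms is already measured in the proton's rest frame.
Leg 2: γ = 45.4; τ_2 = 45.4/45.40 = 1.000 ms.
Total: 8.370 + 1.000 ms.

τ = 9.37 ms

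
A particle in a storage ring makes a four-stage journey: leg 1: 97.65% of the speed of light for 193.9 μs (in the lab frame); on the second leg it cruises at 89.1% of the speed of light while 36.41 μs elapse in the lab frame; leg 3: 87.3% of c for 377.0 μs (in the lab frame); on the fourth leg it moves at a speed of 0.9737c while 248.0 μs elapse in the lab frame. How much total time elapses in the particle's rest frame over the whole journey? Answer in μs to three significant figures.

Leg 1: β = 0.9765; γ = 1/√(1 − 0.9765²) = 1/√0.04645 = 4.640; τ_1 = 193.9/4.640 = 41.79 μs.
Leg 2: β = 0.891; γ = 1/√(1 − 0.891²) = 1/√0.2061 = 2.203; τ_2 = 36.41/2.203 = 16.53 μs.
Leg 3: β = 0.873; γ = 1/√(1 − 0.873²) = 1/√0.2379 = 2.050; τ_3 = 377.0/2.050 = 183.9 μs.
Leg 4: γ = 1/√(1 − 0.9737²) = 1/√0.05191 = 4.389; τ_4 = 248.0/4.389 = 56.50 μs.
Total: 41.79 + 16.53 + 183.9 + 56.50 μs.

τ = 299 μs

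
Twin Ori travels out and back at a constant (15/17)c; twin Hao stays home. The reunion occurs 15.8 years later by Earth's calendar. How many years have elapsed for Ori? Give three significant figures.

τ = 7.44 years

γ = 1/√(1 − (15/17)²) = 17/8 = 2.125
Ori's clock measures proper time along the trip: τ = Δt/γ = 15.8/2.125 years.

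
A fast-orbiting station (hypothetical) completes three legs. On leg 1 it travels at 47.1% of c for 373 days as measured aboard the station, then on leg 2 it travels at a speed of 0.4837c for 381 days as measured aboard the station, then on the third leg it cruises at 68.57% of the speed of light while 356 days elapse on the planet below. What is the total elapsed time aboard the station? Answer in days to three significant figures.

τ = 1010 days

Leg 1: 373 days is already measured aboard the station.
Leg 2: 381 days is already measured aboard the station.
Leg 3: β = 0.6857; γ = 1/√(1 − 0.6857²) = 1/√0.5298 = 1.374; τ_3 = 356/1.374 = 259.1 days.
Total: 373.0 + 381.0 + 259.1 days.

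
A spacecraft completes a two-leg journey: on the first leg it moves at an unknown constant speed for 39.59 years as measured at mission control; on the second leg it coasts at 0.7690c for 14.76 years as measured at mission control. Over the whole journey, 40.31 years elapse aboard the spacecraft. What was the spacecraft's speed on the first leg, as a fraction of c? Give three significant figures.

β = 0.626

Leg 1: speed unknown; τ_1 = 39.59/γ_1.
Leg 2: γ = 1/√(1 − 0.7690²) = 1/√0.4086 = 1.564; τ_2 = 14.76/1.564 = 9.435 years.
Total proper time: τ_1 + 9.435 = 40.31, so τ_1 = 40.31 − 9.435 = 30.87 years.
γ_1 = 39.59/30.87 = 1.282; β = √(1 − 1/γ²) = √0.3918.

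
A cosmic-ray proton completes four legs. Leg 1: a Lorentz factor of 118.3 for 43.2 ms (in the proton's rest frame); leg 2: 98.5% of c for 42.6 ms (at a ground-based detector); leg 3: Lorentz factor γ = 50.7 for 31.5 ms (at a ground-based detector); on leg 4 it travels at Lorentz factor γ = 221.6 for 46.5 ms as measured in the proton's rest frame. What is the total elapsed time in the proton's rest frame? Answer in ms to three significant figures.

Leg 1: 43.2 ms is already measured in the proton's rest frame.
Leg 2: β = 0.985; γ = 1/√(1 − 0.985²) = 1/√0.02977 = 5.795; τ_2 = 42.6/5.795 = 7.351 ms.
Leg 3: γ = 50.7; τ_3 = 31.5/50.70 = 0.6213 ms.
Leg 4: 46.5 ms is already measured in the proton's rest frame.
Total: 43.20 + 7.351 + 0.6213 + 46.50 ms.

τ = 97.7 ms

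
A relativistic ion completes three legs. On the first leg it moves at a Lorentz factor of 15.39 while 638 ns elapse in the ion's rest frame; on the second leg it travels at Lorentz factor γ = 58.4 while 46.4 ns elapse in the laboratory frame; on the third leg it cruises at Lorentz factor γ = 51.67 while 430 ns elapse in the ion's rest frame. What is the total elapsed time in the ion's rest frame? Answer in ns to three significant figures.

τ = 1070 ns

Leg 1: 638 ns is already measured in the ion's rest frame.
Leg 2: γ = 58.4; τ_2 = 46.4/58.40 = 0.7945 ns.
Leg 3: 430 ns is already measured in the ion's rest frame.
Total: 638.0 + 0.7945 + 430.0 ns.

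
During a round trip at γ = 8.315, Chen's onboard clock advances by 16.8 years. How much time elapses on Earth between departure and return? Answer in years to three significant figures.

Δt = 140 years

γ = 8.315
Earth-frame duration is the dilated interval: Δt = γτ = 8.315 × 16.8 years.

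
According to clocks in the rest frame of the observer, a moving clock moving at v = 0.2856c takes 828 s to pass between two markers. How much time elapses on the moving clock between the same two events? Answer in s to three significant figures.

γ = 1/√(1 − 0.2856²) = 1/√0.9184 = 1.043
The interval measured in the rest frame of the observer is the dilated one; the clock on the moving clock measures the proper time τ = Δt/γ = 828/1.043 s.

τ = 794 s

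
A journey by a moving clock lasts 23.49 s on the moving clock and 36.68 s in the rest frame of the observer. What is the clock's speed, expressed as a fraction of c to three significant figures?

v = 0.768c

The proper time is measured on the moving clock (both events occur at the clock's location); Δt is measured in the rest frame of the observer. γ = Δt/τ = 36.68/23.49 = 1.562.
β = √(1 − 1/γ²) = √(1 − 0.4101) = √0.5899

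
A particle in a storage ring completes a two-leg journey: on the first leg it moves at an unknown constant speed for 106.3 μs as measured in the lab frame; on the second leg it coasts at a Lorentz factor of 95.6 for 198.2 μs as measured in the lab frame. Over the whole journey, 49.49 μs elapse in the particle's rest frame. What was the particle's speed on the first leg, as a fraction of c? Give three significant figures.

β = 0.895

Leg 1: speed unknown; τ_1 = 106.3/γ_1.
Leg 2: γ = 95.6; τ_2 = 198.2/95.60 = 2.073 μs.
Total proper time: τ_1 + 2.073 = 49.49, so τ_1 = 49.49 − 2.073 = 47.42 μs.
γ_1 = 106.3/47.42 = 2.242; β = √(1 − 1/γ²) = √0.8010.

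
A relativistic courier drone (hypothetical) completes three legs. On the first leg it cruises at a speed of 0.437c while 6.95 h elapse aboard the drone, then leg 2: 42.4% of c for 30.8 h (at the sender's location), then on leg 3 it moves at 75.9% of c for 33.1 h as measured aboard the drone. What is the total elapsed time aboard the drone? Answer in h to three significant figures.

Leg 1: 6.95 h is already measured aboard the drone.
Leg 2: β = 0.424; γ = 1/√(1 − 0.424²) = 1/√0.8202 = 1.104; τ_2 = 30.8/1.104 = 27.89 h.
Leg 3: 33.1 h is already measured aboard the drone.
Total: 6.950 + 27.89 + 33.10 h.

τ = 67.9 h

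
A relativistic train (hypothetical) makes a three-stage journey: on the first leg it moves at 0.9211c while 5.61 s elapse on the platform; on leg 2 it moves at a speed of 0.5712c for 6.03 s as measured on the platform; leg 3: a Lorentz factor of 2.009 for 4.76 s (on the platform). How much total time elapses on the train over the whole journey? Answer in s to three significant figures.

Leg 1: γ = 1/√(1 − 0.9211²) = 1/√0.1516 = 2.569; τ_1 = 5.61/2.569 = 2.184 s.
Leg 2: γ = 1/√(1 − 0.5712²) = 1/√0.6737 = 1.218; τ_2 = 6.03/1.218 = 4.949 s.
Leg 3: γ = 2.009; τ_3 = 4.76/2.009 = 2.369 s.
Total: 2.184 + 4.949 + 2.369 s.

τ = 9.50 s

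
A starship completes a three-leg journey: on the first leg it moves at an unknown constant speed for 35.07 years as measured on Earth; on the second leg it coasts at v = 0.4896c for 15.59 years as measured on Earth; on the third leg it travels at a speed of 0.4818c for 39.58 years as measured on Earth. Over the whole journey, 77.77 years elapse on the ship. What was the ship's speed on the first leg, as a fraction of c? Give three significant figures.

Leg 1: speed unknown; τ_1 = 35.07/γ_1.
Leg 2: γ = 1/√(1 − 0.4896²) = 1/√0.7603 = 1.147; τ_2 = 15.59/1.147 = 13.59 years.
Leg 3: γ = 1/√(1 − 0.4818²) = 1/√0.7679 = 1.141; τ_3 = 39.58/1.141 = 34.68 years.
Total proper time: τ_1 + 13.59 + 34.68 = 77.77, so τ_1 = 77.77 − 48.28 = 29.49 years.
γ_1 = 35.07/29.49 = 1.189; β = √(1 − 1/γ²) = √0.2928.

β = 0.541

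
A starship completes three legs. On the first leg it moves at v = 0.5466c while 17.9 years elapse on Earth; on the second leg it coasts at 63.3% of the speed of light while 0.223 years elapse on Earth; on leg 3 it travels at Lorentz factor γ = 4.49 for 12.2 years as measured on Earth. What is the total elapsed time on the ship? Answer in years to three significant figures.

τ = 17.9 years

Leg 1: γ = 1/√(1 − 0.5466²) = 1/√0.7012 = 1.194; τ_1 = 17.9/1.194 = 14.99 years.
Leg 2: β = 0.633; γ = 1/√(1 − 0.633²) = 1/√0.5993 = 1.292; τ_2 = 0.223/1.292 = 0.1726 years.
Leg 3: γ = 4.49; τ_3 = 12.2/4.490 = 2.717 years.
Total: 14.99 + 0.1726 + 2.717 years.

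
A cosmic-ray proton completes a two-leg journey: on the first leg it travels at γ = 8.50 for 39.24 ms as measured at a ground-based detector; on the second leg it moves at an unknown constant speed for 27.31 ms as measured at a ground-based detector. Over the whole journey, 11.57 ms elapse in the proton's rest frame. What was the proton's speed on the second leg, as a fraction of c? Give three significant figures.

β = 0.967

Leg 1: γ = 8.50; τ_1 = 39.24/8.500 = 4.616 ms.
Leg 2: speed unknown; τ_2 = 27.31/γ_2.
Total proper time: 4.616 + τ_2 = 11.57, so τ_2 = 11.57 − 4.616 = 6.954 ms.
γ_2 = 27.31/6.954 = 3.928; β = √(1 − 1/γ²) = √0.9352.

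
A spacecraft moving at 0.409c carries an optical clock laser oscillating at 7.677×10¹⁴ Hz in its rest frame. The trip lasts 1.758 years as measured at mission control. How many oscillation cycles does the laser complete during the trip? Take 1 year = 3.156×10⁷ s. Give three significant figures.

γ = 1/√(1 − 0.409²) = 1/√0.8327 = 1.096
The oscillator's own cycle count is N = f × τ where τ is the proper time aboard the spacecraft. τ = Δt/γ = 1.758/1.096 = 1.604 years = 5.063×10⁷ s.
N = 7.677×10¹⁴ × 5.063×10⁷ = 3.887×10²².

N = 3.89×10²²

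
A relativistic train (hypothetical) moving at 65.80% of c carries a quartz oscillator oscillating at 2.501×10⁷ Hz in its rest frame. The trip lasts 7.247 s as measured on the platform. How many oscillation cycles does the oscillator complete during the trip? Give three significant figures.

N = 1.36×10⁸

β = 0.6580; γ = 1/√(1 − 0.6580²) = 1/√0.5670 = 1.328
The oscillator's own cycle count is N = f × τ where τ is the proper time on the train. τ = Δt/γ = 7.247/1.328 = 5.457 s = 5.457×10⁰ s.
N = 2.501×10⁷ × 5.457×10⁰ = 1.365×10⁸.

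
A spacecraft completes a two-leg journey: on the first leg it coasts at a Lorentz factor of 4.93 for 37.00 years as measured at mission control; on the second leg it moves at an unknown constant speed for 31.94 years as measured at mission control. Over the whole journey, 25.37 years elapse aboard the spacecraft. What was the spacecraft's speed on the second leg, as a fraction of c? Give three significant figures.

Leg 1: γ = 4.93; τ_1 = 37.00/4.930 = 7.505 years.
Leg 2: speed unknown; τ_2 = 31.94/γ_2.
Total proper time: 7.505 + τ_2 = 25.37, so τ_2 = 25.37 − 7.505 = 17.86 years.
γ_2 = 31.94/17.86 = 1.788; β = √(1 − 1/γ²) = √0.6872.

β = 0.829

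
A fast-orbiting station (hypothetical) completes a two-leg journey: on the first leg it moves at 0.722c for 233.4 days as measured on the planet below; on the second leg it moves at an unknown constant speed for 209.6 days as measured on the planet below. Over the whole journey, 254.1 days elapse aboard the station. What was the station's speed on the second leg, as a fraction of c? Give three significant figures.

β = 0.897

Leg 1: γ = 1/√(1 − 0.722²) = 1/√0.4787 = 1.445; τ_1 = 233.4/1.445 = 161.5 days.
Leg 2: speed unknown; τ_2 = 209.6/γ_2.
Total proper time: 161.5 + τ_2 = 254.1, so τ_2 = 254.1 − 161.5 = 92.61 days.
γ_2 = 209.6/92.61 = 2.263; β = √(1 − 1/γ²) = √0.8048.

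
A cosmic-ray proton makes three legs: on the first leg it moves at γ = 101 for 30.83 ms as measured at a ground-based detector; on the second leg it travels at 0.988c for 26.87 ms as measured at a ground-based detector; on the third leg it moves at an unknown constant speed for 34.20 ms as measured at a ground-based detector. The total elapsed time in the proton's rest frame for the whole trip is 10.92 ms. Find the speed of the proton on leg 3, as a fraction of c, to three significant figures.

β = 0.982

Leg 1: γ = 101; τ_1 = 30.83/101.0 = 0.3052 ms.
Leg 2: γ = 1/√(1 − 0.988²) = 1/√0.02386 = 6.474; τ_2 = 26.87/6.474 = 4.150 ms.
Leg 3: speed unknown; τ_3 = 34.20/γ_3.
Total proper time: 0.3052 + 4.150 + τ_3 = 10.92, so τ_3 = 10.92 − 4.455 = 6.465 ms.
γ_3 = 34.20/6.465 = 5.290; β = √(1 − 1/γ²) = √0.9643.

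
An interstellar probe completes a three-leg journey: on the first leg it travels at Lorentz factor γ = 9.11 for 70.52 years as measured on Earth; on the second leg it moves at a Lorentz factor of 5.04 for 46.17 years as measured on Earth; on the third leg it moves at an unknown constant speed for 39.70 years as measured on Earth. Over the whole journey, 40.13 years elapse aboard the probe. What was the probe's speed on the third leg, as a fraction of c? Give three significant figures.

Leg 1: γ = 9.11; τ_1 = 70.52/9.110 = 7.741 years.
Leg 2: γ = 5.04; τ_2 = 46.17/5.040 = 9.161 years.
Leg 3: speed unknown; τ_3 = 39.70/γ_3.
Total proper time: 7.741 + 9.161 + τ_3 = 40.13, so τ_3 = 40.13 − 16.90 = 23.23 years.
γ_3 = 39.70/23.23 = 1.709; β = √(1 − 1/γ²) = √0.6577.

β = 0.811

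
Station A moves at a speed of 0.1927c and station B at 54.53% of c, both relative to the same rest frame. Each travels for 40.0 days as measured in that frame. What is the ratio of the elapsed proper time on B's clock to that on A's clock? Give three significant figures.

τ_B/τ_A = 0.854

A: γ = 1/√(1 − 0.1927²) = 1/√0.9629 = 1.019. B: β = 0.5453; γ = 1/√(1 − 0.5453²) = 1/√0.7026 = 1.193.
τ_A/τ_B = γ_B/γ_A = 1.193/1.019 = 1.171, so τ_B/τ_A = 0.8543.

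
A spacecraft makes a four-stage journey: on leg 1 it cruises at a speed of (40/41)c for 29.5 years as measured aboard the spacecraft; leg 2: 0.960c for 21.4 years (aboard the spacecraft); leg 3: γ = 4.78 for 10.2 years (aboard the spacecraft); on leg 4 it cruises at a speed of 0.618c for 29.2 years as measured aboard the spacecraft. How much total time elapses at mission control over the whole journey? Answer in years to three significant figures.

Δt = 297 years

Leg 1: γ = 1/√(1 − (40/41)²) = 41/9 ≈ 4.556; Δt_1 = 4.556 × 29.5 = 134.4 years.
Leg 2: γ = 1/√(1 − 0.960²) = 25/7 ≈ 3.571; Δt_2 = 3.571 × 21.4 = 76.43 years.
Leg 3: γ = 4.78; Δt_3 = 4.780 × 10.2 = 48.76 years.
Leg 4: γ = 1/√(1 − 0.618²) = 1/√0.6181 = 1.272; Δt_4 = 1.272 × 29.2 = 37.14 years.
Total: 134.4 + 76.43 + 48.76 + 37.14 years.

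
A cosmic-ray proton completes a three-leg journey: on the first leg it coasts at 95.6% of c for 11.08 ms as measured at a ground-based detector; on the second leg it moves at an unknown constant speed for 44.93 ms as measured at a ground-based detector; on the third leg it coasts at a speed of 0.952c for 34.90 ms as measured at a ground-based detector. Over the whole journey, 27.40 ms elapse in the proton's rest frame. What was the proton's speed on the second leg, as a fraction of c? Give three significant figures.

β = 0.954

Leg 1: β = 0.956; γ = 1/√(1 − 0.956²) = 1/√0.08606 = 3.409; τ_1 = 11.08/3.409 = 3.251 ms.
Leg 2: speed unknown; τ_2 = 44.93/γ_2.
Leg 3: γ = 1/√(1 − 0.952²) = 1/√0.09370 = 3.267; τ_3 = 34.90/3.267 = 10.68 ms.
Total proper time: 3.251 + τ_2 + 10.68 = 27.40, so τ_2 = 27.40 − 13.93 = 13.47 ms.
γ_2 = 44.93/13.47 = 3.336; β = √(1 − 1/γ²) = √0.9102.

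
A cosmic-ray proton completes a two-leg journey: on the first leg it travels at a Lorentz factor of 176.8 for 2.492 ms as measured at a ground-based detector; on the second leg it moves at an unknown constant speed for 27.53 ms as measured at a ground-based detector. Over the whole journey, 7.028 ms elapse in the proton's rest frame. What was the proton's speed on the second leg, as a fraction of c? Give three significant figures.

β = 0.967

Leg 1: γ = 176.8; τ_1 = 2.492/176.8 = 0.01410 ms.
Leg 2: speed unknown; τ_2 = 27.53/γ_2.
Total proper time: 0.01410 + τ_2 = 7.028, so τ_2 = 7.028 − 0.01410 = 7.014 ms.
γ_2 = 27.53/7.014 = 3.925; β = √(1 − 1/γ²) = √0.9351.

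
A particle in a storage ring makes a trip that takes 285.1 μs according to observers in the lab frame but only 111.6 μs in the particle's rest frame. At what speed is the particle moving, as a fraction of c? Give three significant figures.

The proper time is measured in the particle's rest frame (both events occur at the particle's location); Δt is measured in the lab frame. γ = Δt/τ = 285.1/111.6 = 2.555.
β = √(1 − 1/γ²) = √(1 − 0.1532) = √0.8468

v = 0.920c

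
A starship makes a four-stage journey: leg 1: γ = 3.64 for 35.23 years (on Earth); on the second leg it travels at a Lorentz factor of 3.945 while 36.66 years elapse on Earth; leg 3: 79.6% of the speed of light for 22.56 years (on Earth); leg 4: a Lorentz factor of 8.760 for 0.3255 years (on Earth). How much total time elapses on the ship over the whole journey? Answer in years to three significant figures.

Leg 1: γ = 3.64; τ_1 = 35.23/3.640 = 9.679 years.
Leg 2: γ = 3.945; τ_2 = 36.66/3.945 = 9.293 years.
Leg 3: β = 0.796; γ = 1/√(1 − 0.796²) = 1/√0.3664 = 1.652; τ_3 = 22.56/1.652 = 13.66 years.
Leg 4: γ = 8.760; τ_4 = 0.3255/8.760 = 0.03716 years.
Total: 9.679 + 9.293 + 13.66 + 0.03716 years.

τ = 32.7 years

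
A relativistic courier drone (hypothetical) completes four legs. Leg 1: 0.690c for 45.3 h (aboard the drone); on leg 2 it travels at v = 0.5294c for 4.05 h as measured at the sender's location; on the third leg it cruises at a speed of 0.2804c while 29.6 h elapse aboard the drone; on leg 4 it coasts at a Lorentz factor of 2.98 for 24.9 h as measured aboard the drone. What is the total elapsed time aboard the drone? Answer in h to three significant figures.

τ = 103 h

Leg 1: 45.3 h is already measured aboard the drone.
Leg 2: γ = 1/√(1 − 0.5294²) = 1/√0.7197 = 1.179; τ_2 = 4.05/1.179 = 3.436 h.
Leg 3: 29.6 h is already measured aboard the drone.
Leg 4: 24.9 h is already measured aboard the drone.
Total: 45.30 + 3.436 + 29.60 + 24.90 h.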